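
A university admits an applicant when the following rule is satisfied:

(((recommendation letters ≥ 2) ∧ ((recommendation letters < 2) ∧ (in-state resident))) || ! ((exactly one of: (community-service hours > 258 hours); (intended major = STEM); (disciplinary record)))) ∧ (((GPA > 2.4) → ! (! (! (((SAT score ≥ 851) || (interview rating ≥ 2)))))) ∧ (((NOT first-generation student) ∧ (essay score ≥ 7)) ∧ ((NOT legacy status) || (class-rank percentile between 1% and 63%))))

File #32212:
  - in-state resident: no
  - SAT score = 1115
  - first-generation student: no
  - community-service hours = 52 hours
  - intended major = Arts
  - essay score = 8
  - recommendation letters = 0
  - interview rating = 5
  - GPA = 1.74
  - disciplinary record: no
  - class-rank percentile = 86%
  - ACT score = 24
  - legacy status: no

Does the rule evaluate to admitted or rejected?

Admitted

Atomic conditions:
  recommendation letters ≥ 2: 0 ≥ 2 is false
  recommendation letters < 2: 0 < 2 is true
  in-state resident: no → false
  community-service hours > 258 hours: 52 > 258 is false
  intended major = STEM: Arts == STEM is false
  disciplinary record: no → false
  GPA > 2.4: 1.74 > 2.4 is false
  SAT score ≥ 851: 1115 ≥ 851 is true
  interview rating ≥ 2: 5 ≥ 2 is true
  NOT first-generation student: no → true
  essay score ≥ 7: 8 ≥ 7 is true
  NOT legacy status: no → true
  class-rank percentile between 1% and 63%: 86 in [1, 63] is false
Combine:
[1.1.2] true AND false = false
[1.1] false AND false = false
[1.2.1] exactly-one(false, false, false) = false
[1.2] NOT false = true
[1] false OR true = true
[2.1.2.1.1.1] true OR true = true
[2.1.2.1.1] NOT true = false
[2.1.2.1] NOT false = true
[2.1.2] NOT true = false
[2.1] false → false (antecedent false ⇒ implication holds) = true
[2.2.1] true AND true = true
[2.2.2] true OR false = true
[2.2] true AND true = true
[2] true AND true = true
[root] true AND true = true
Overall: true → admitted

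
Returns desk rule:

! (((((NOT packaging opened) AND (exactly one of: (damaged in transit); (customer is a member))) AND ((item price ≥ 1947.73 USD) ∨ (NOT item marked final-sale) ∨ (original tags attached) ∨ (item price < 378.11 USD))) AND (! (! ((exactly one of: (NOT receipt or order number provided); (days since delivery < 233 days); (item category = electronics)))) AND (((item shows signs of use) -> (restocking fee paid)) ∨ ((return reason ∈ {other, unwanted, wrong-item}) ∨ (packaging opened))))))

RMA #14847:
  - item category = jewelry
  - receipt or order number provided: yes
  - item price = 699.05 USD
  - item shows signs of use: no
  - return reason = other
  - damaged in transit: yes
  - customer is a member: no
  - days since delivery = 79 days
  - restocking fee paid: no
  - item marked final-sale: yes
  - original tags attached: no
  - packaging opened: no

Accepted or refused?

Accepted

Atomic conditions:
  NOT packaging opened: no → true
  damaged in transit: yes → true
  customer is a member: no → false
  item price ≥ 1947.73 USD: 699.05 ≥ 1947.73 is false
  NOT item marked final-sale: yes → false
  original tags attached: no → false
  item price < 378.11 USD: 699.05 < 378.11 is false
  NOT receipt or order number provided: yes → false
  days since delivery < 233 days: 79 < 233 is true
  item category = electronics: jewelry == electronics is false
  item shows signs of use: no → false
  restocking fee paid: no → false
  return reason ∈ {other, unwanted, wrong-item}: other is in the set → true
  packaging opened: no → false
Combine:
[1.1.1.2] exactly-one(true, false) = true
[1.1.1] true AND true = true
[1.1.2] false OR false OR false OR false = false
[1.1] true AND false = false
[1.2.1.1.1] exactly-one(false, true, false) = true
[1.2.1.1] NOT true = false
[1.2.1] NOT false = true
[1.2.2.1] false → false (antecedent false ⇒ implication holds) = true
[1.2.2.2] true OR false = true
[1.2.2] true OR true = true
[1.2] true AND true = true
[1] false AND true = false
[root] NOT false = true
Overall: true → accepted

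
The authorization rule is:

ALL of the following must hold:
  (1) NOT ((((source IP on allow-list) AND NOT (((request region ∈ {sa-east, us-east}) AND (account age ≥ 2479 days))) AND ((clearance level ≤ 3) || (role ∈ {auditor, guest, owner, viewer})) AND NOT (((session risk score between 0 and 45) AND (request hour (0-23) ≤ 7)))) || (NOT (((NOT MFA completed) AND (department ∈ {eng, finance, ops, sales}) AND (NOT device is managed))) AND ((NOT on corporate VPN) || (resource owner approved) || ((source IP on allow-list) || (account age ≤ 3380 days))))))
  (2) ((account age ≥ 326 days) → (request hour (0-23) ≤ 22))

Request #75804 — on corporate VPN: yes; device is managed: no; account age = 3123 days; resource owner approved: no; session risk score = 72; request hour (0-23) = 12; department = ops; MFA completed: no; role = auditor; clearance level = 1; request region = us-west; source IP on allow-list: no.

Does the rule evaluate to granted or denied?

Granted

Atomic conditions:
  source IP on allow-list: no → false
  request region ∈ {sa-east, us-east}: us-west is not in the set → false
  account age ≥ 2479 days: 3123 ≥ 2479 is true
  clearance level ≤ 3: 1 ≤ 3 is true
  role ∈ {auditor, guest, owner, viewer}: auditor is in the set → true
  session risk score between 0 and 45: 72 in [0, 45] is false
  request hour (0-23) ≤ 7: 12 ≤ 7 is false
  NOT MFA completed: no → true
  department ∈ {eng, finance, ops, sales}: ops is in the set → true
  NOT device is managed: no → true
  NOT on corporate VPN: yes → false
  resource owner approved: no → false
  account age ≤ 3380 days: 3123 ≤ 3380 is true
  account age ≥ 326 days: 3123 ≥ 326 is true
  request hour (0-23) ≤ 22: 12 ≤ 22 is true
Combine:
[1.1.1.2.1] false AND true = false
[1.1.1.2] NOT false = true
[1.1.1.3] true OR true = true
[1.1.1.4.1] false AND false = false
[1.1.1.4] NOT false = true
[1.1.1] false AND true AND true AND true = false
[1.1.2.1.1] true AND true AND true = true
[1.1.2.1] NOT true = false
[1.1.2.2.3] false OR true = true
[1.1.2.2] false OR false OR true = true
[1.1.2] false AND true = false
[1.1] false OR false = false
[1] NOT false = true
[2] true → true = true
[root] true AND true = true
Overall: true → granted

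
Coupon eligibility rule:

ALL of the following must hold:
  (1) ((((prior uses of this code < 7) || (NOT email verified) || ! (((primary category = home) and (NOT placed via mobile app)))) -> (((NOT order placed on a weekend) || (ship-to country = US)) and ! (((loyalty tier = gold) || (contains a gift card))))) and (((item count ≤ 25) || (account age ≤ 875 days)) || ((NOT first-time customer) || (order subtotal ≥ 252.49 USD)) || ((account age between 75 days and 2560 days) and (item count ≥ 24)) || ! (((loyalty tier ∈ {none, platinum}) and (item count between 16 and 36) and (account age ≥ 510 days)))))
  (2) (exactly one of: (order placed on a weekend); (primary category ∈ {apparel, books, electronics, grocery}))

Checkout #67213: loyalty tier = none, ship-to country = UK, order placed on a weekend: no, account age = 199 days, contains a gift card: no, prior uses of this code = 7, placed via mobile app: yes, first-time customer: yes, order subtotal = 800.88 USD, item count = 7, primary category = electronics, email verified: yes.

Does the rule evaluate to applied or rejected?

Applied

Atomic conditions:
  prior uses of this code < 7: 7 < 7 is false
  NOT email verified: yes → false
  primary category = home: electronics == home is false
  NOT placed via mobile app: yes → false
  NOT order placed on a weekend: no → true
  ship-to country = US: UK == US is false
  loyalty tier = gold: none == gold is false
  contains a gift card: no → false
  item count ≤ 25: 7 ≤ 25 is true
  account age ≤ 875 days: 199 ≤ 875 is true
  NOT first-time customer: yes → false
  order subtotal ≥ 252.49 USD: 800.88 ≥ 252.49 is true
  account age between 75 days and 2560 days: 199 in [75, 2560] is true
  item count ≥ 24: 7 ≥ 24 is false
  loyalty tier ∈ {none, platinum}: none is in the set → true
  item count between 16 and 36: 7 in [16, 36] is false
  account age ≥ 510 days: 199 ≥ 510 is false
  order placed on a weekend: no → false
  primary category ∈ {apparel, books, electronics, grocery}: electronics is in the set → true
Combine:
[1.1.1.3.1] false AND false = false
[1.1.1.3] NOT false = true
[1.1.1] false OR false OR true = true
[1.1.2.1] true OR false = true
[1.1.2.2.1] false OR false = false
[1.1.2.2] NOT false = true
[1.1.2] true AND true = true
[1.1] true → true = true
[1.2.1] true OR true = true
[1.2.2] false OR true = true
[1.2.3] true AND false = false
[1.2.4.1] true AND false AND false = false
[1.2.4] NOT false = true
[1.2] true OR true OR false OR true = true
[1] true AND true = true
[2] exactly-one(false, true) = true
[root] true AND true = true
Overall: true → applied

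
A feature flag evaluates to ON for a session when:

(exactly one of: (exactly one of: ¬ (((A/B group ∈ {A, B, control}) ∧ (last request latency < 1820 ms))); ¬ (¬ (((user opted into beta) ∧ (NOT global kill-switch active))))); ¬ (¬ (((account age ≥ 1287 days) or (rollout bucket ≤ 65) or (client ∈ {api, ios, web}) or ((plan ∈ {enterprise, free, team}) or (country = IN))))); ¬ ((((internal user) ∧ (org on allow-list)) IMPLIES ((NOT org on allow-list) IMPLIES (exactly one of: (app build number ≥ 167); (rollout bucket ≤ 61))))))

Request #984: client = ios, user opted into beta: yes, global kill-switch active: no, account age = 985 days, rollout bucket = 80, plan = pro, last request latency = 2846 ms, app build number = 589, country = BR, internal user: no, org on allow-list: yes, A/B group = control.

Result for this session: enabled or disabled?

Atomic conditions:
  A/B group ∈ {A, B, control}: control is in the set → true
  last request latency < 1820 ms: 2846 < 1820 is false
  user opted into beta: yes → true
  NOT global kill-switch active: no → true
  account age ≥ 1287 days: 985 ≥ 1287 is false
  rollout bucket ≤ 65: 80 ≤ 65 is false
  client ∈ {api, ios, web}: ios is in the set → true
  plan ∈ {enterprise, free, team}: pro is not in the set → false
  country = IN: BR == IN is false
  internal user: no → false
  org on allow-list: yes → true
  NOT org on allow-list: yes → false
  app build number ≥ 167: 589 ≥ 167 is true
  rollout bucket ≤ 61: 80 ≤ 61 is false
Combine:
[1.1.1] true AND false = false
[1.1] NOT false = true
[1.2.1.1] true AND true = true
[1.2.1] NOT true = false
[1.2] NOT false = true
[1] exactly-one(true, true) = false
[2.1.1.4] false OR false = false
[2.1.1] false OR false OR true OR false = true
[2.1] NOT true = false
[2] NOT false = true
[3.1.1] false AND true = false
[3.1.2.2] exactly-one(true, false) = true
[3.1.2] false → true (antecedent false ⇒ implication holds) = true
[3.1] false → true (antecedent false ⇒ implication holds) = true
[3] NOT true = false
[root] exactly-one(false, true, false) = true
Overall: true → enabled

Enabled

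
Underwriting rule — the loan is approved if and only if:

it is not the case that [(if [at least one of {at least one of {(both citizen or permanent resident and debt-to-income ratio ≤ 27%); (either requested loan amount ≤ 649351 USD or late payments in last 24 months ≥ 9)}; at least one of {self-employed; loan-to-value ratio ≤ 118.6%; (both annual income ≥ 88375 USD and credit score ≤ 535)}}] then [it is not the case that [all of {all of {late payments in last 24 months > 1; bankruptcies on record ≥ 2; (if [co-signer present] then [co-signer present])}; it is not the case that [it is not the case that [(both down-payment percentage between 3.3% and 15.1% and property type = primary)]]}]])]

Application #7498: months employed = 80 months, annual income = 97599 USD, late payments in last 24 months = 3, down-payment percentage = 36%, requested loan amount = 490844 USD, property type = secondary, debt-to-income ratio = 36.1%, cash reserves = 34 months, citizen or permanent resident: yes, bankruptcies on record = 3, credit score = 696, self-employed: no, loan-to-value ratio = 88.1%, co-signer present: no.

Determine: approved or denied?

Denied

Atomic conditions:
  citizen or permanent resident: yes → true
  debt-to-income ratio ≤ 27%: 36.1 ≤ 27 is false
  requested loan amount ≤ 649351 USD: 490844 ≤ 649351 is true
  late payments in last 24 months ≥ 9: 3 ≥ 9 is false
  self-employed: no → false
  loan-to-value ratio ≤ 118.6%: 88.1 ≤ 118.6 is true
  annual income ≥ 88375 USD: 97599 ≥ 88375 is true
  credit score ≤ 535: 696 ≤ 535 is false
  late payments in last 24 months > 1: 3 > 1 is true
  bankruptcies on record ≥ 2: 3 ≥ 2 is true
  co-signer present: no → false
  down-payment percentage between 3.3% and 15.1%: 36 in [3.3, 15.1] is false
  property type = primary: secondary == primary is false
Combine:
[1.1.1.1] true AND false = false
[1.1.1.2] true OR false = true
[1.1.1] false OR true = true
[1.1.2.3] true AND false = false
[1.1.2] false OR true OR false = true
[1.1] true OR true = true
[1.2.1.1.3] false → false (antecedent false ⇒ implication holds) = true
[1.2.1.1] true AND true AND true = true
[1.2.1.2.1.1] false AND false = false
[1.2.1.2.1] NOT false = true
[1.2.1.2] NOT true = false
[1.2.1] true AND false = false
[1.2] NOT false = true
[1] true → true = true
[root] NOT true = false
Overall: false → denied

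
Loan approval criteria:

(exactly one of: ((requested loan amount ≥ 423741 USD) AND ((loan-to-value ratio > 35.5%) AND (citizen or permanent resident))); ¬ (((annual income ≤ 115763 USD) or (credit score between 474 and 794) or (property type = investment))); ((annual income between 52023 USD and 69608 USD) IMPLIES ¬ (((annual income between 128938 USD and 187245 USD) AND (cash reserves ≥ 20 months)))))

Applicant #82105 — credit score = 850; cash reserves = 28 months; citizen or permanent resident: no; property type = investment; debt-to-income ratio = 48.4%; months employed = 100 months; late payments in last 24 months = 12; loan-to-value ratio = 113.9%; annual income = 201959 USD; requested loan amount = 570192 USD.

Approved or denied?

Approved

Atomic conditions:
  requested loan amount ≥ 423741 USD: 570192 ≥ 423741 is true
  loan-to-value ratio > 35.5%: 113.9 > 35.5 is true
  citizen or permanent resident: no → false
  annual income ≤ 115763 USD: 201959 ≤ 115763 is false
  credit score between 474 and 794: 850 in [474, 794] is false
  property type = investment: investment == investment is true
  annual income between 52023 USD and 69608 USD: 201959 in [52023, 69608] is false
  annual income between 128938 USD and 187245 USD: 201959 in [128938, 187245] is false
  cash reserves ≥ 20 months: 28 ≥ 20 is true
Combine:
[1.2] true AND false = false
[1] true AND false = false
[2.1] false OR false OR true = true
[2] NOT true = false
[3.2.1] false AND true = false
[3.2] NOT false = true
[3] false → true (antecedent false ⇒ implication holds) = true
[root] exactly-one(false, false, true) = true
Overall: true → approved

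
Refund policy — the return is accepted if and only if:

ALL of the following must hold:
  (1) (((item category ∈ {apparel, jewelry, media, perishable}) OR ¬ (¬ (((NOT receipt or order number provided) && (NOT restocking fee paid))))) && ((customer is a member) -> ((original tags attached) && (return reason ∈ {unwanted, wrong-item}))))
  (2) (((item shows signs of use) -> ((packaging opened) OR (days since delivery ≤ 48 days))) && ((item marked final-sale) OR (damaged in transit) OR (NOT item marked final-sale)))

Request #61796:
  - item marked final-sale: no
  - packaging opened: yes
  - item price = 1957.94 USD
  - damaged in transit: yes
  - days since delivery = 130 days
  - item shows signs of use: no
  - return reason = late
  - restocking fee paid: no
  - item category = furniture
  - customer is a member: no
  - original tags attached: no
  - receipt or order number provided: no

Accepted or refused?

Accepted

Atomic conditions:
  item category ∈ {apparel, jewelry, media, perishable}: furniture is not in the set → false
  NOT receipt or order number provided: no → true
  NOT restocking fee paid: no → true
  customer is a member: no → false
  original tags attached: no → false
  return reason ∈ {unwanted, wrong-item}: late is not in the set → false
  item shows signs of use: no → false
  packaging opened: yes → true
  days since delivery ≤ 48 days: 130 ≤ 48 is false
  item marked final-sale: no → false
  damaged in transit: yes → true
  NOT item marked final-sale: no → true
Combine:
[1.1.2.1.1] true AND true = true
[1.1.2.1] NOT true = false
[1.1.2] NOT false = true
[1.1] false OR true = true
[1.2.2] false AND false = false
[1.2] false → false (antecedent false ⇒ implication holds) = true
[1] true AND true = true
[2.1.2] true OR false = true
[2.1] false → true (antecedent false ⇒ implication holds) = true
[2.2] false OR true OR true = true
[2] true AND true = true
[root] true AND true = true
Overall: true → accepted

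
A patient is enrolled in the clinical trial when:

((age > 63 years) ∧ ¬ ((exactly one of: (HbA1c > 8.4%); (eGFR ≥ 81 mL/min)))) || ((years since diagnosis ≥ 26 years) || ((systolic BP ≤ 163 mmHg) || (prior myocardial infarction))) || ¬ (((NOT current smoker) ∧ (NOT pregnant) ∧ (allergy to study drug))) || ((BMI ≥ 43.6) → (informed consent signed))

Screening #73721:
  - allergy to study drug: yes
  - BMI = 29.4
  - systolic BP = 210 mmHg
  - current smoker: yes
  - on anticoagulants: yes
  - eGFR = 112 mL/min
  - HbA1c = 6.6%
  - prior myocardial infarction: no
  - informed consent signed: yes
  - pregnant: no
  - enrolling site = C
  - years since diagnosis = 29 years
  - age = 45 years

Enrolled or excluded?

Atomic conditions:
  age > 63 years: 45 > 63 is false
  HbA1c > 8.4%: 6.6 > 8.4 is false
  eGFR ≥ 81 mL/min: 112 ≥ 81 is true
  years since diagnosis ≥ 26 years: 29 ≥ 26 is true
  systolic BP ≤ 163 mmHg: 210 ≤ 163 is false
  prior myocardial infarction: no → false
  NOT current smoker: yes → false
  NOT pregnant: no → true
  allergy to study drug: yes → true
  BMI ≥ 43.6: 29.4 ≥ 43.6 is false
  informed consent signed: yes → true
Combine:
[1.2.1] exactly-one(false, true) = true
[1.2] NOT true = false
[1] false AND false = false
[2.2] false OR false = false
[2] true OR false = true
[3.1] false AND true AND true = false
[3] NOT false = true
[4] false → true (antecedent false ⇒ implication holds) = true
[root] false OR true OR true OR true = true
Overall: true → enrolled

Enrolled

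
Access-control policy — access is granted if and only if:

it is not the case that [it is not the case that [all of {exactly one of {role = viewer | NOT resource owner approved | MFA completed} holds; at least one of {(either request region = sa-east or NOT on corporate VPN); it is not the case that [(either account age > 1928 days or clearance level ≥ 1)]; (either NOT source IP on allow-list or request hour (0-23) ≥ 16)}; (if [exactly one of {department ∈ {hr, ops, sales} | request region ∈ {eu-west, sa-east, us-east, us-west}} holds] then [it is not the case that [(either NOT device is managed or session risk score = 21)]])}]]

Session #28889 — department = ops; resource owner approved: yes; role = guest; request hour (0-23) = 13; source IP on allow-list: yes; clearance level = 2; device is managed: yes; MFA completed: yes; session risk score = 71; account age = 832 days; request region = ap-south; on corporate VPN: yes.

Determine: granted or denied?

Denied

Atomic conditions:
  role = viewer: guest == viewer is false
  NOT resource owner approved: yes → false
  MFA completed: yes → true
  request region = sa-east: ap-south == sa-east is false
  NOT on corporate VPN: yes → false
  account age > 1928 days: 832 > 1928 is false
  clearance level ≥ 1: 2 ≥ 1 is true
  NOT source IP on allow-list: yes → false
  request hour (0-23) ≥ 16: 13 ≥ 16 is false
  department ∈ {hr, ops, sales}: ops is in the set → true
  request region ∈ {eu-west, sa-east, us-east, us-west}: ap-south is not in the set → false
  NOT device is managed: yes → false
  session risk score = 21: 71 == 21 is false
Combine:
[1.1.1] exactly-one(false, false, true) = true
[1.1.2.1] false OR false = false
[1.1.2.2.1] false OR true = true
[1.1.2.2] NOT true = false
[1.1.2.3] false OR false = false
[1.1.2] false OR false OR false = false
[1.1.3.1] exactly-one(true, false) = true
[1.1.3.2.1] false OR false = false
[1.1.3.2] NOT false = true
[1.1.3] true → true = true
[1.1] true AND false AND true = false
[1] NOT false = true
[root] NOT true = false
Overall: false → denied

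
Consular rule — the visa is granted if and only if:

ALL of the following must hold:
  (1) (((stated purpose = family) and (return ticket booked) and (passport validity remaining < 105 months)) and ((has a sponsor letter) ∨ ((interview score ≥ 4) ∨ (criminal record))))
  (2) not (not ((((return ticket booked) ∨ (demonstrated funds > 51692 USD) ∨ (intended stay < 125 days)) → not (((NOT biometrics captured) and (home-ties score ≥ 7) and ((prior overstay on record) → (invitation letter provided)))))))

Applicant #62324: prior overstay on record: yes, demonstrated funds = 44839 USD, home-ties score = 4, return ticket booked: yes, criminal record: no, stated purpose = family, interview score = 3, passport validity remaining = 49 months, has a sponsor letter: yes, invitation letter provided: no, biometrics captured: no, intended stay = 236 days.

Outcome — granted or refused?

Atomic conditions:
  stated purpose = family: family == family is true
  return ticket booked: yes → true
  passport validity remaining < 105 months: 49 < 105 is true
  has a sponsor letter: yes → true
  interview score ≥ 4: 3 ≥ 4 is false
  criminal record: no → false
  demonstrated funds > 51692 USD: 44839 > 51692 is false
  intended stay < 125 days: 236 < 125 is false
  NOT biometrics captured: no → true
  home-ties score ≥ 7: 4 ≥ 7 is false
  prior overstay on record: yes → true
  invitation letter provided: no → false
Combine:
[1.1] true AND true AND true = true
[1.2.2] false OR false = false
[1.2] true OR false = true
[1] true AND true = true
[2.1.1.1] true OR false OR false = true
[2.1.1.2.1.3] true → false = false
[2.1.1.2.1] true AND false AND false = false
[2.1.1.2] NOT false = true
[2.1.1] true → true = true
[2.1] NOT true = false
[2] NOT false = true
[root] true AND true = true
Overall: true → granted

Granted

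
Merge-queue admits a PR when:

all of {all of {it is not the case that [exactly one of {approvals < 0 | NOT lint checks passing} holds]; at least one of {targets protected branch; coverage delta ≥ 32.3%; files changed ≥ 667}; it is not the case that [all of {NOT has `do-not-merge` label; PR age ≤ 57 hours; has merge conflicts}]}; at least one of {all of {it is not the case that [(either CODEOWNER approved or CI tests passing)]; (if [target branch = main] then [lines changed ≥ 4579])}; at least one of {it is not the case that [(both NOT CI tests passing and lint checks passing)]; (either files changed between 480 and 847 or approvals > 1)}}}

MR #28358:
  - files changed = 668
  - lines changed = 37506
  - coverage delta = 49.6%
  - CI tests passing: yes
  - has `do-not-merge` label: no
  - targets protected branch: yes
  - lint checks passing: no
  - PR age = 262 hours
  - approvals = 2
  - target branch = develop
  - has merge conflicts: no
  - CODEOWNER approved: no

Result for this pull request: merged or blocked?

Atomic conditions:
  approvals < 0: 2 < 0 is false
  NOT lint checks passing: no → true
  targets protected branch: yes → true
  coverage delta ≥ 32.3%: 49.6 ≥ 32.3 is true
  files changed ≥ 667: 668 ≥ 667 is true
  NOT has `do-not-merge` label: no → true
  PR age ≤ 57 hours: 262 ≤ 57 is false
  has merge conflicts: no → false
  CODEOWNER approved: no → false
  CI tests passing: yes → true
  target branch = main: develop == main is false
  lines changed ≥ 4579: 37506 ≥ 4579 is true
  NOT CI tests passing: yes → false
  lint checks passing: no → false
  files changed between 480 and 847: 668 in [480, 847] is true
  approvals > 1: 2 > 1 is true
Combine:
[1.1.1] exactly-one(false, true) = true
[1.1] NOT true = false
[1.2] true OR true OR true = true
[1.3.1] true AND false AND false = false
[1.3] NOT false = true
[1] false AND true AND true = false
[2.1.1.1] false OR true = true
[2.1.1] NOT true = false
[2.1.2] false → true (antecedent false ⇒ implication holds) = true
[2.1] false AND true = false
[2.2.1.1] false AND false = false
[2.2.1] NOT false = true
[2.2.2] true OR true = true
[2.2] true OR true = true
[2] false OR true = true
[root] false AND true = false
Overall: false → blocked

Blocked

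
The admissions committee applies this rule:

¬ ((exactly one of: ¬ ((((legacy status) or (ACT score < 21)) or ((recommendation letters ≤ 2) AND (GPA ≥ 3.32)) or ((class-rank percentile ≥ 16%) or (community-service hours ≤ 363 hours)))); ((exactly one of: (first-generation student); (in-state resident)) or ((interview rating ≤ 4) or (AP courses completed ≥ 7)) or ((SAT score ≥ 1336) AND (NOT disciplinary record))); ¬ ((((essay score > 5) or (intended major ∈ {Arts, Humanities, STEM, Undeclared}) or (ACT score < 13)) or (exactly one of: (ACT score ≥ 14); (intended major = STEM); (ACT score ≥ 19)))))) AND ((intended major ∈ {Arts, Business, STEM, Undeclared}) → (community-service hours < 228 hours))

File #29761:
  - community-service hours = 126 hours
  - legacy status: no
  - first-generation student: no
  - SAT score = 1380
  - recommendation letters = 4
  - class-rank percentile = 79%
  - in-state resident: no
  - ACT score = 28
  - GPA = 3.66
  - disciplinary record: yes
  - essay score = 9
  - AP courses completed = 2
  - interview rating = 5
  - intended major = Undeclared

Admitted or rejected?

Admitted

Atomic conditions:
  legacy status: no → false
  ACT score < 21: 28 < 21 is false
  recommendation letters ≤ 2: 4 ≤ 2 is false
  GPA ≥ 3.32: 3.66 ≥ 3.32 is true
  class-rank percentile ≥ 16%: 79 ≥ 16 is true
  community-service hours ≤ 363 hours: 126 ≤ 363 is true
  first-generation student: no → false
  in-state resident: no → false
  interview rating ≤ 4: 5 ≤ 4 is false
  AP courses completed ≥ 7: 2 ≥ 7 is false
  SAT score ≥ 1336: 1380 ≥ 1336 is true
  NOT disciplinary record: yes → false
  essay score > 5: 9 > 5 is true
  intended major ∈ {Arts, Humanities, STEM, Undeclared}: Undeclared is in the set → true
  ACT score < 13: 28 < 13 is false
  ACT score ≥ 14: 28 ≥ 14 is true
  intended major = STEM: Undeclared == STEM is false
  ACT score ≥ 19: 28 ≥ 19 is true
  intended major ∈ {Arts, Business, STEM, Undeclared}: Undeclared is in the set → true
  community-service hours < 228 hours: 126 < 228 is true
Combine:
[1.1.1.1.1] false OR false = false
[1.1.1.1.2] false AND true = false
[1.1.1.1.3] true OR true = true
[1.1.1.1] false OR false OR true = true
[1.1.1] NOT true = false
[1.1.2.1] exactly-one(false, false) = false
[1.1.2.2] false OR false = false
[1.1.2.3] true AND false = false
[1.1.2] false OR false OR false = false
[1.1.3.1.1] true OR true OR false = true
[1.1.3.1.2] exactly-one(true, false, true) = false
[1.1.3.1] true OR false = true
[1.1.3] NOT true = false
[1.1] exactly-one(false, false, false) = false
[1] NOT false = true
[2] true → true = true
[root] true AND true = true
Overall: true → admitted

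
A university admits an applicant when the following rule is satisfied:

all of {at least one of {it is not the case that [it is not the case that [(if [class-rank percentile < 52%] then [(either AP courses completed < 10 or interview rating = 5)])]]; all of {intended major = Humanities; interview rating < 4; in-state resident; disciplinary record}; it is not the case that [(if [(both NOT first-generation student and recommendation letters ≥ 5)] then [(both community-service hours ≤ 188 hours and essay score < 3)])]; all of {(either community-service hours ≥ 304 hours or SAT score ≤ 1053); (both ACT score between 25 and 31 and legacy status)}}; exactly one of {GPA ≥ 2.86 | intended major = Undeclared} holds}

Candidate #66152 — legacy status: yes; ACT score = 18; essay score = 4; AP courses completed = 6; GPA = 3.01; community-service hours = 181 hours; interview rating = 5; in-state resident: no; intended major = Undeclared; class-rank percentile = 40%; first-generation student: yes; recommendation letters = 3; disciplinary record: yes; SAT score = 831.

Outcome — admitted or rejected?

Rejected

Atomic conditions:
  class-rank percentile < 52%: 40 < 52 is true
  AP courses completed < 10: 6 < 10 is true
  interview rating = 5: 5 == 5 is true
  intended major = Humanities: Undeclared == Humanities is false
  interview rating < 4: 5 < 4 is false
  in-state resident: no → false
  disciplinary record: yes → true
  NOT first-generation student: yes → false
  recommendation letters ≥ 5: 3 ≥ 5 is false
  community-service hours ≤ 188 hours: 181 ≤ 188 is true
  essay score < 3: 4 < 3 is false
  community-service hours ≥ 304 hours: 181 ≥ 304 is false
  SAT score ≤ 1053: 831 ≤ 1053 is true
  ACT score between 25 and 31: 18 in [25, 31] is false
  legacy status: yes → true
  GPA ≥ 2.86: 3.01 ≥ 2.86 is true
  intended major = Undeclared: Undeclared == Undeclared is true
Combine:
[1.1.1.1.2] true OR true = true
[1.1.1.1] true → true = true
[1.1.1] NOT true = false
[1.1] NOT false = true
[1.2] false AND false AND false AND true = false
[1.3.1.1] false AND false = false
[1.3.1.2] true AND false = false
[1.3.1] false → false (antecedent false ⇒ implication holds) = true
[1.3] NOT true = false
[1.4.1] false OR true = true
[1.4.2] false AND true = false
[1.4] true AND false = false
[1] true OR false OR false OR false = true
[2] exactly-one(true, true) = false
[root] true AND false = false
Overall: false → rejected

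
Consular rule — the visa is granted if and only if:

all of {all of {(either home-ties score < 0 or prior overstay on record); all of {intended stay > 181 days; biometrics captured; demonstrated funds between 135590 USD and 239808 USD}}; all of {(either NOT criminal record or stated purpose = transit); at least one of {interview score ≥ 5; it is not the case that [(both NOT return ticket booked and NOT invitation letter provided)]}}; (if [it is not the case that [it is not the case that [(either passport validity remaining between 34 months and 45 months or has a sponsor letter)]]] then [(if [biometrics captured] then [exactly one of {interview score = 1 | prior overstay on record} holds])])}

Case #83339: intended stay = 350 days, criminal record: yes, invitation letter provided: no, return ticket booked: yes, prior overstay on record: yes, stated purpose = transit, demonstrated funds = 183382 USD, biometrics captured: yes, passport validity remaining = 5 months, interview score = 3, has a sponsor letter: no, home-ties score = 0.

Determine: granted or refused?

Granted

Atomic conditions:
  home-ties score < 0: 0 < 0 is false
  prior overstay on record: yes → true
  intended stay > 181 days: 350 > 181 is true
  biometrics captured: yes → true
  demonstrated funds between 135590 USD and 239808 USD: 183382 in [135590, 239808] is true
  NOT criminal record: yes → false
  stated purpose = transit: transit == transit is true
  interview score ≥ 5: 3 ≥ 5 is false
  NOT return ticket booked: yes → false
  NOT invitation letter provided: no → true
  passport validity remaining between 34 months and 45 months: 5 in [34, 45] is false
  has a sponsor letter: no → false
  interview score = 1: 3 == 1 is false
Combine:
[1.1] false OR true = true
[1.2] true AND true AND true = true
[1] true AND true = true
[2.1] false OR true = true
[2.2.2.1] false AND true = false
[2.2.2] NOT false = true
[2.2] false OR true = true
[2] true AND true = true
[3.1.1.1] false OR false = false
[3.1.1] NOT false = true
[3.1] NOT true = false
[3.2.2] exactly-one(false, true) = true
[3.2] true → true = true
[3] false → true (antecedent false ⇒ implication holds) = true
[root] true AND true AND true = true
Overall: true → granted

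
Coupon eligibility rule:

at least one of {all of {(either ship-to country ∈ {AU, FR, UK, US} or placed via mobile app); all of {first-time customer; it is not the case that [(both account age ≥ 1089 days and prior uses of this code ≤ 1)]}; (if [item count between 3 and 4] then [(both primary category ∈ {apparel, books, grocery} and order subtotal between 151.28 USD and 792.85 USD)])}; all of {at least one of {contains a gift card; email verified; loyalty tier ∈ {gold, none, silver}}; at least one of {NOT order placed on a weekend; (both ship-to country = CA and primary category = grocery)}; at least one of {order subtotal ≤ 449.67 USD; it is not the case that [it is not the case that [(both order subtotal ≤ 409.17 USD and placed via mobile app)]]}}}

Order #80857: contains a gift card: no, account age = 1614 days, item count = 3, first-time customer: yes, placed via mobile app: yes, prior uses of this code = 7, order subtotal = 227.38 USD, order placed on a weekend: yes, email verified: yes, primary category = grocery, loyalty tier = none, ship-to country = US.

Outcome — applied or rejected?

Atomic conditions:
  ship-to country ∈ {AU, FR, UK, US}: US is in the set → true
  placed via mobile app: yes → true
  first-time customer: yes → true
  account age ≥ 1089 days: 1614 ≥ 1089 is true
  prior uses of this code ≤ 1: 7 ≤ 1 is false
  item count between 3 and 4: 3 in [3, 4] is true
  primary category ∈ {apparel, books, grocery}: grocery is in the set → true
  order subtotal between 151.28 USD and 792.85 USD: 227.38 in [151.28, 792.85] is true
  contains a gift card: no → false
  email verified: yes → true
  loyalty tier ∈ {gold, none, silver}: none is in the set → true
  NOT order placed on a weekend: yes → false
  ship-to country = CA: US == CA is false
  primary category = grocery: grocery == grocery is true
  order subtotal ≤ 449.67 USD: 227.38 ≤ 449.67 is true
  order subtotal ≤ 409.17 USD: 227.38 ≤ 409.17 is true
Combine:
[1.1] true OR true = true
[1.2.2.1] true AND false = false
[1.2.2] NOT false = true
[1.2] true AND true = true
[1.3.2] true AND true = true
[1.3] true → true = true
[1] true AND true AND true = true
[2.1] false OR true OR true = true
[2.2.2] false AND true = false
[2.2] false OR false = false
[2.3.2.1.1] true AND true = true
[2.3.2.1] NOT true = false
[2.3.2] NOT false = true
[2.3] true OR true = true
[2] true AND false AND true = false
[root] true OR false = true
Overall: true → applied

Applied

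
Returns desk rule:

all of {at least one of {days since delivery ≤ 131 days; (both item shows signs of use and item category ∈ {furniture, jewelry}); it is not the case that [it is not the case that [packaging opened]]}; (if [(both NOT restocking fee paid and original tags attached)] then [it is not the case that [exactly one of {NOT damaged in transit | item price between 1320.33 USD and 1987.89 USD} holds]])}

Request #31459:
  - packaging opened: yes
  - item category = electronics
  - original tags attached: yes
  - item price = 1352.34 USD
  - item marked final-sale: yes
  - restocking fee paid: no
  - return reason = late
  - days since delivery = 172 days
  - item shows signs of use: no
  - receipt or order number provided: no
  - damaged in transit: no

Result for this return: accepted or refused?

Atomic conditions:
  days since delivery ≤ 131 days: 172 ≤ 131 is false
  item shows signs of use: no → false
  item category ∈ {furniture, jewelry}: electronics is not in the set → false
  packaging opened: yes → true
  NOT restocking fee paid: no → true
  original tags attached: yes → true
  NOT damaged in transit: no → true
  item price between 1320.33 USD and 1987.89 USD: 1352.34 in [1320.33, 1987.89] is true
Combine:
[1.2] false AND false = false
[1.3.1] NOT true = false
[1.3] NOT false = true
[1] false OR false OR true = true
[2.1] true AND true = true
[2.2.1] exactly-one(true, true) = false
[2.2] NOT false = true
[2] true → true = true
[root] true AND true = true
Overall: true → accepted

Accepted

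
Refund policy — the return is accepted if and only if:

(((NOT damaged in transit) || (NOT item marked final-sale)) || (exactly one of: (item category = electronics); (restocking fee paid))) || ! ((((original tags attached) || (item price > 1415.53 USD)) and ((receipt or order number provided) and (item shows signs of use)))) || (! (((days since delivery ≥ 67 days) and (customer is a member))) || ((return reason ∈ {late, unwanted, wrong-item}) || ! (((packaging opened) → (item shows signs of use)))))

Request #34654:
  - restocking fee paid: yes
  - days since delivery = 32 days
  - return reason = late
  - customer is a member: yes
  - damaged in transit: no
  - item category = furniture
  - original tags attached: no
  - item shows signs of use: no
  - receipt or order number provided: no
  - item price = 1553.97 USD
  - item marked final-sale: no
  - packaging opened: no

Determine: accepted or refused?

Atomic conditions:
  NOT damaged in transit: no → true
  NOT item marked final-sale: no → true
  item category = electronics: furniture == electronics is false
  restocking fee paid: yes → true
  original tags attached: no → false
  item price > 1415.53 USD: 1553.97 > 1415.53 is true
  receipt or order number provided: no → false
  item shows signs of use: no → false
  days since delivery ≥ 67 days: 32 ≥ 67 is false
  customer is a member: yes → true
  return reason ∈ {late, unwanted, wrong-item}: late is in the set → true
  packaging opened: no → false
Combine:
[1.1] true OR true = true
[1.2] exactly-one(false, true) = true
[1] true OR true = true
[2.1.1] false OR true = true
[2.1.2] false AND false = false
[2.1] true AND false = false
[2] NOT false = true
[3.1.1] false AND true = false
[3.1] NOT false = true
[3.2.2.1] false → false (antecedent false ⇒ implication holds) = true
[3.2.2] NOT true = false
[3.2] true OR false = true
[3] true OR true = true
[root] true OR true OR true = true
Overall: true → accepted

Accepted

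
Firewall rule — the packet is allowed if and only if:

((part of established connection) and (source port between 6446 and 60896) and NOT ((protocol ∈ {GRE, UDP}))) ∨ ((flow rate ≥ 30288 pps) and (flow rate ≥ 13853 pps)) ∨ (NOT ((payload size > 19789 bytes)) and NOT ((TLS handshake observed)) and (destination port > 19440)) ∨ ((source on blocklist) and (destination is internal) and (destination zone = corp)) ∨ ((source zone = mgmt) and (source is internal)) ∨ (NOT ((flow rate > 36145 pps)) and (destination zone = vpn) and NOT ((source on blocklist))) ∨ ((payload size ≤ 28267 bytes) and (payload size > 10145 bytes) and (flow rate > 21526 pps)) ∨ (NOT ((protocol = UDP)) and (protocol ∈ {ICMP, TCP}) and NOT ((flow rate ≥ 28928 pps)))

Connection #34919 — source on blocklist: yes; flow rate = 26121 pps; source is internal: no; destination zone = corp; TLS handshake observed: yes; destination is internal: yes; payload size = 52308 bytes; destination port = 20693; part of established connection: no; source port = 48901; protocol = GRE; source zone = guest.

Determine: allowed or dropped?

Allowed

Atomic conditions:
  part of established connection: no → false
  source port between 6446 and 60896: 48901 in [6446, 60896] is true
  protocol ∈ {GRE, UDP}: GRE is in the set → true
  flow rate ≥ 30288 pps: 26121 ≥ 30288 is false
  flow rate ≥ 13853 pps: 26121 ≥ 13853 is true
  payload size > 19789 bytes: 52308 > 19789 is true
  TLS handshake observed: yes → true
  destination port > 19440: 20693 > 19440 is true
  source on blocklist: yes → true
  destination is internal: yes → true
  destination zone = corp: corp == corp is true
  source zone = mgmt: guest == mgmt is false
  source is internal: no → false
  flow rate > 36145 pps: 26121 > 36145 is false
  destination zone = vpn: corp == vpn is false
  payload size ≤ 28267 bytes: 52308 ≤ 28267 is false
  payload size > 10145 bytes: 52308 > 10145 is true
  flow rate > 21526 pps: 26121 > 21526 is true
  protocol = UDP: GRE == UDP is false
  protocol ∈ {ICMP, TCP}: GRE is not in the set → false
  flow rate ≥ 28928 pps: 26121 ≥ 28928 is false
Combine:
[1.3] NOT true = false
[1] false AND true AND false = false
[2] false AND true = false
[3.1] NOT true = false
[3.2] NOT true = false
[3] false AND false AND true = false
[4] true AND true AND true = true
[5] false AND false = false
[6.1] NOT false = true
[6.3] NOT true = false
[6] true AND false AND false = false
[7] false AND true AND true = false
[8.1] NOT false = true
[8.3] NOT false = true
[8] true AND false AND true = false
[root] false OR false OR false OR true OR false OR false OR false OR false = true
Overall: true → allowed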